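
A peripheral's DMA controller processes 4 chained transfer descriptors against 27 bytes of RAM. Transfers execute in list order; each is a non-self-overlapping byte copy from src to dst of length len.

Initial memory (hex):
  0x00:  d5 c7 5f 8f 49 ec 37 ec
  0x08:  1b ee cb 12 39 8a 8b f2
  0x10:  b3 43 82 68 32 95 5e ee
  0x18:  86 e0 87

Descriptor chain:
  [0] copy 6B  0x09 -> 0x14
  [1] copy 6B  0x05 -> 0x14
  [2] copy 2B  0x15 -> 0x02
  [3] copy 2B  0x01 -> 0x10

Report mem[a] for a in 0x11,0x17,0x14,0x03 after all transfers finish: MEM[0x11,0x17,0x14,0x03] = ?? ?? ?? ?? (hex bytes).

[0] 0x09->0x14 len=6 : ee cb 12 39 8a 8b
[1] 0x05->0x14 len=6 : ec 37 ec 1b ee cb
[2] 0x15->0x02 len=2 : 37 ec
[3] 0x01->0x10 len=2 : c7 37
query mem[0x11]=0x37, mem[0x17]=0x1b, mem[0x14]=0xec, mem[0x03]=0xec

MEM[0x11,0x17,0x14,0x03] = 37 1b ec ec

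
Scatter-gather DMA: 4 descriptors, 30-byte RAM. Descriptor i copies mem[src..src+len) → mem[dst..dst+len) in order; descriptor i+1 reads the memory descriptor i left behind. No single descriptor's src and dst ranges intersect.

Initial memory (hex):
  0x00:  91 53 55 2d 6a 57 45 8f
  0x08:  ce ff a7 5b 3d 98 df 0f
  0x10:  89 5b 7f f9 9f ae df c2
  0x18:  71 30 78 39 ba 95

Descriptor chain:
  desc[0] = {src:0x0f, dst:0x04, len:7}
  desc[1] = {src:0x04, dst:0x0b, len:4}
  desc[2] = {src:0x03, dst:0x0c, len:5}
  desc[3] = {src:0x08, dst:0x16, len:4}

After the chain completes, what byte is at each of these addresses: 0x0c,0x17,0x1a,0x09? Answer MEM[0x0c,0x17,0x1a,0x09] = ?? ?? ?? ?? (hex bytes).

MEM[0x0c,0x17,0x1a,0x09] = 2d 9f 78 9f

  after D0: wrote 7B at 0x04 = 0f895b7ff99fae
  after D1: wrote 4B at 0x0b = 0f895b7f
  after D2: wrote 5B at 0x0c = 2d0f895b7f
  after D3: wrote 4B at 0x16 = f99fae0f
query mem[0x0c]=0x2d, mem[0x17]=0x9f, mem[0x1a]=0x78, mem[0x09]=0x9f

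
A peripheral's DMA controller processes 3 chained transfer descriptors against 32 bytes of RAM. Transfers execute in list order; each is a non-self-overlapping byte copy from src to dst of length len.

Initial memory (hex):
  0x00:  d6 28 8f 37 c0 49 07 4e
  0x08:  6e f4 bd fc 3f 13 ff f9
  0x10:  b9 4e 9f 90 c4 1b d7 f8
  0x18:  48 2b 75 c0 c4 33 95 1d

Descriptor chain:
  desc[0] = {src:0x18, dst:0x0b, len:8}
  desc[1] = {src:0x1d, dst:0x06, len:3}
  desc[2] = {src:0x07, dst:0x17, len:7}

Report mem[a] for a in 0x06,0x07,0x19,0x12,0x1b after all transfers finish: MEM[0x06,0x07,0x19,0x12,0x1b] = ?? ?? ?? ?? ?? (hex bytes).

  after D0: wrote 8B at 0x0b = 482b75c0c433951d
  after D1: wrote 3B at 0x06 = 33951d
  after D2: wrote 7B at 0x17 = 951df4bd482b75
query mem[0x06]=0x33, mem[0x07]=0x95, mem[0x19]=0xf4, mem[0x12]=0x1d, mem[0x1b]=0x48

MEM[0x06,0x07,0x19,0x12,0x1b] = 33 95 f4 1d 48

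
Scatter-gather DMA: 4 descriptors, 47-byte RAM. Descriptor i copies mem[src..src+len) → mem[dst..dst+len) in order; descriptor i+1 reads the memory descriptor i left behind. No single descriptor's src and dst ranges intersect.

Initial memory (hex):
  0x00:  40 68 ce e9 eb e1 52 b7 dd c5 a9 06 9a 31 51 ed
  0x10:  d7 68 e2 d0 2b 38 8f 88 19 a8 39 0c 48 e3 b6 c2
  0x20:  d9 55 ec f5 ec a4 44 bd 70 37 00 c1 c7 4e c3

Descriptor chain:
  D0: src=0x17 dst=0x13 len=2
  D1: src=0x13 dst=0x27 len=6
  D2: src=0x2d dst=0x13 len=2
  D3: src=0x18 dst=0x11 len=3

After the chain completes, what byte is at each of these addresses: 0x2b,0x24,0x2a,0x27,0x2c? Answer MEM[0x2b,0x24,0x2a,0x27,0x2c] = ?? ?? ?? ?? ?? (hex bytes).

MEM[0x2b,0x24,0x2a,0x27,0x2c] = 88 ec 8f 88 19

#0 dst[0x13+2] := {0x88,0x19}
#1 dst[0x27+6] := {0x88,0x19,0x38,0x8f,0x88,0x19}
#2 dst[0x13+2] := {0x4e,0xc3}
#3 dst[0x11+3] := {0x19,0xa8,0x39}
query mem[0x2b]=0x88, mem[0x24]=0xec, mem[0x2a]=0x8f, mem[0x27]=0x88, mem[0x2c]=0x19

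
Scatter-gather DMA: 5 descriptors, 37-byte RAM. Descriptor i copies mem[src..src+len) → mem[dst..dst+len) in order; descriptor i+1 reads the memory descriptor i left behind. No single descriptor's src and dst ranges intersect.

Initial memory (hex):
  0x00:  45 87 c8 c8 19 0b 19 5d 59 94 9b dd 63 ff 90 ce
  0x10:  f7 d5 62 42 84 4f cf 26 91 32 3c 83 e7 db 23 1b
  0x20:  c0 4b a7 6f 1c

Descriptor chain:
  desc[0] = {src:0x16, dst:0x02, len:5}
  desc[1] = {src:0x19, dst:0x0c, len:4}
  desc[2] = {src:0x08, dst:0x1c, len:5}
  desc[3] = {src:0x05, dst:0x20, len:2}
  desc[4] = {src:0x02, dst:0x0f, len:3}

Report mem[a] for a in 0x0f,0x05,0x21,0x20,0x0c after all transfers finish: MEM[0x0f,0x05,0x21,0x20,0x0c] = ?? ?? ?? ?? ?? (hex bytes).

[0] 0x16->0x02 len=5 : cf 26 91 32 3c
[1] 0x19->0x0c len=4 : 32 3c 83 e7
[2] 0x08->0x1c len=5 : 59 94 9b dd 32
[3] 0x05->0x20 len=2 : 32 3c
[4] 0x02->0x0f len=3 : cf 26 91
query mem[0x0f]=0xcf, mem[0x05]=0x32, mem[0x21]=0x3c, mem[0x20]=0x32, mem[0x0c]=0x32

MEM[0x0f,0x05,0x21,0x20,0x0c] = cf 32 3c 32 32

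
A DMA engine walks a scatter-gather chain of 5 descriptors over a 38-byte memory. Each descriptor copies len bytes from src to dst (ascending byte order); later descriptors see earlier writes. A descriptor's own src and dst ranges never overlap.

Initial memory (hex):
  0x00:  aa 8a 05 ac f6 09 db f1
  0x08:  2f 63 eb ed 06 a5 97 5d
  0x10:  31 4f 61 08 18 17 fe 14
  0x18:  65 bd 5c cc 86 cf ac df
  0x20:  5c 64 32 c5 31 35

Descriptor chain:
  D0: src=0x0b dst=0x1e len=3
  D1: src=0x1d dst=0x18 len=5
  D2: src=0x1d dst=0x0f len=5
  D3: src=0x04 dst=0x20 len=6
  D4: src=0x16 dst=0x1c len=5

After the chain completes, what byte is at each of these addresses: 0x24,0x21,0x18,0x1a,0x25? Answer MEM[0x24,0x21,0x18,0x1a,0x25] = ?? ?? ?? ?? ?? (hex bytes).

  after D0: wrote 3B at 0x1e = ed06a5
  after D1: wrote 5B at 0x18 = cfed06a564
  after D2: wrote 5B at 0x0f = cfed06a564
  after D3: wrote 6B at 0x20 = f609dbf12f63
  after D4: wrote 5B at 0x1c = fe14cfed06
query mem[0x24]=0x2f, mem[0x21]=0x09, mem[0x18]=0xcf, mem[0x1a]=0x06, mem[0x25]=0x63

MEM[0x24,0x21,0x18,0x1a,0x25] = 2f 09 cf 06 63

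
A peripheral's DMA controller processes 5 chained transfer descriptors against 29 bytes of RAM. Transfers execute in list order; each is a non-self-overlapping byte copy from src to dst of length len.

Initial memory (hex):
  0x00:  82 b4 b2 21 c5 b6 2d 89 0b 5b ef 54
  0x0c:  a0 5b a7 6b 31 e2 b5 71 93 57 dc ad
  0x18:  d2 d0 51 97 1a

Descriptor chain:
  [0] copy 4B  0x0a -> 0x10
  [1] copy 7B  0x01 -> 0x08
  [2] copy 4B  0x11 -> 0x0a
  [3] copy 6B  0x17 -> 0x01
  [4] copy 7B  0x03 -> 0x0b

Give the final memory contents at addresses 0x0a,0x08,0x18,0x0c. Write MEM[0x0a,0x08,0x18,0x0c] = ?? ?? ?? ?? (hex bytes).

MEM[0x0a,0x08,0x18,0x0c] = 54 b4 d2 51

#0 dst[0x10+4] := {0xef,0x54,0xa0,0x5b}
#1 dst[0x08+7] := {0xb4,0xb2,0x21,0xc5,0xb6,0x2d,0x89}
#2 dst[0x0a+4] := {0x54,0xa0,0x5b,0x93}
#3 dst[0x01+6] := {0xad,0xd2,0xd0,0x51,0x97,0x1a}
#4 dst[0x0b+7] := {0xd0,0x51,0x97,0x1a,0x89,0xb4,0xb2}
query mem[0x0a]=0x54, mem[0x08]=0xb4, mem[0x18]=0xd2, mem[0x0c]=0x51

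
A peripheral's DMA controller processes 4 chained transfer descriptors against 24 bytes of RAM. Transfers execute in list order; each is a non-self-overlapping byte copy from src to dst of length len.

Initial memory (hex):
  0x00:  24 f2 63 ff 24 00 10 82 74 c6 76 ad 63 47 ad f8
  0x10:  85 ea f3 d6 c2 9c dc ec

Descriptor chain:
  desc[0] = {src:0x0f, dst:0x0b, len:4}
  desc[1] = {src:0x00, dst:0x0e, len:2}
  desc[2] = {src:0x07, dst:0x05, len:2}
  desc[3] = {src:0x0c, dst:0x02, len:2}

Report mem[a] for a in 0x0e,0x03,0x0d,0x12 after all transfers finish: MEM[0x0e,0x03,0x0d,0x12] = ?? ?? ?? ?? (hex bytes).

MEM[0x0e,0x03,0x0d,0x12] = 24 ea ea f3

  after D0: wrote 4B at 0x0b = f885eaf3
  after D1: wrote 2B at 0x0e = 24f2
  after D2: wrote 2B at 0x05 = 8274
  after D3: wrote 2B at 0x02 = 85ea
query mem[0x0e]=0x24, mem[0x03]=0xea, mem[0x0d]=0xea, mem[0x12]=0xf3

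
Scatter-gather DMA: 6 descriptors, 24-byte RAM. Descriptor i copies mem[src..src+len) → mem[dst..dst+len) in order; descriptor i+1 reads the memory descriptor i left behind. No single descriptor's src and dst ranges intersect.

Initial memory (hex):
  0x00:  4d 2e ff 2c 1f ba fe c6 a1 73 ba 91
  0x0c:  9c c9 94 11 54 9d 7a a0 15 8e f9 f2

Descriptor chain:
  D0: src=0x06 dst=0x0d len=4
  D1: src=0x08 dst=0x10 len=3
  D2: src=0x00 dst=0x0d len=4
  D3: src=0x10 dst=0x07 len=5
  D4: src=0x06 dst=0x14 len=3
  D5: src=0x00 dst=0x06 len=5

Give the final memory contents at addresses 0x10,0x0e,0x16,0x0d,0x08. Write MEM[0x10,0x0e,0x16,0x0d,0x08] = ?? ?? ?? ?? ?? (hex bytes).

D0: mem[0x0d..0x10] <- [fe c6 a1 73]
D1: mem[0x10..0x12] <- [a1 73 ba]
D2: mem[0x0d..0x10] <- [4d 2e ff 2c]
D3: mem[0x07..0x0b] <- [2c 73 ba a0 15]
D4: mem[0x14..0x16] <- [fe 2c 73]
D5: mem[0x06..0x0a] <- [4d 2e ff 2c 1f]
query mem[0x10]=0x2c, mem[0x0e]=0x2e, mem[0x16]=0x73, mem[0x0d]=0x4d, mem[0x08]=0xff

MEM[0x10,0x0e,0x16,0x0d,0x08] = 2c 2e 73 4d ff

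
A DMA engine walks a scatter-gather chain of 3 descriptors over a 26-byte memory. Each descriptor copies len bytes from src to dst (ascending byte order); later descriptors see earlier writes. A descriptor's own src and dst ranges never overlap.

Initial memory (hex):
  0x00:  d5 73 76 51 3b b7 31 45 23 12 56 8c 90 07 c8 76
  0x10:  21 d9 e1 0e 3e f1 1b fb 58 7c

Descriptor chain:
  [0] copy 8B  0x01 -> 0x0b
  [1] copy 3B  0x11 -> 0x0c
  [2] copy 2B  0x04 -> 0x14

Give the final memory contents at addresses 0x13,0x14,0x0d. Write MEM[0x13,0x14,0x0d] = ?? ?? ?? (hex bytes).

  after D0: wrote 8B at 0x0b = 7376513bb7314523
  after D1: wrote 3B at 0x0c = 45230e
  after D2: wrote 2B at 0x14 = 3bb7
query mem[0x13]=0x0e, mem[0x14]=0x3b, mem[0x0d]=0x23

MEM[0x13,0x14,0x0d] = 0e 3b 23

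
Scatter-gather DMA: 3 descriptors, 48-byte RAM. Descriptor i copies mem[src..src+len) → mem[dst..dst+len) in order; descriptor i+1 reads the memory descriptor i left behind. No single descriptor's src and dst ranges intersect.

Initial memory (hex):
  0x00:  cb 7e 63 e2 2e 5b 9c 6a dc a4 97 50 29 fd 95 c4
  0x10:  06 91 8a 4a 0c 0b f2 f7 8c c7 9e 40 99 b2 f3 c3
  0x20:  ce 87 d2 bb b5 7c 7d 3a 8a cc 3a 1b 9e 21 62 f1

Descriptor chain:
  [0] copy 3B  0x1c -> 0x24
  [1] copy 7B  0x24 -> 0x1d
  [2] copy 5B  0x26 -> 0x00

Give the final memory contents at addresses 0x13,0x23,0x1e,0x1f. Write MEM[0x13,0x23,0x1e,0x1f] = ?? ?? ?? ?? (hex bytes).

MEM[0x13,0x23,0x1e,0x1f] = 4a 3a b2 f3

#0 dst[0x24+3] := {0x99,0xb2,0xf3}
#1 dst[0x1d+7] := {0x99,0xb2,0xf3,0x3a,0x8a,0xcc,0x3a}
#2 dst[0x00+5] := {0xf3,0x3a,0x8a,0xcc,0x3a}
query mem[0x13]=0x4a, mem[0x23]=0x3a, mem[0x1e]=0xb2, mem[0x1f]=0xf3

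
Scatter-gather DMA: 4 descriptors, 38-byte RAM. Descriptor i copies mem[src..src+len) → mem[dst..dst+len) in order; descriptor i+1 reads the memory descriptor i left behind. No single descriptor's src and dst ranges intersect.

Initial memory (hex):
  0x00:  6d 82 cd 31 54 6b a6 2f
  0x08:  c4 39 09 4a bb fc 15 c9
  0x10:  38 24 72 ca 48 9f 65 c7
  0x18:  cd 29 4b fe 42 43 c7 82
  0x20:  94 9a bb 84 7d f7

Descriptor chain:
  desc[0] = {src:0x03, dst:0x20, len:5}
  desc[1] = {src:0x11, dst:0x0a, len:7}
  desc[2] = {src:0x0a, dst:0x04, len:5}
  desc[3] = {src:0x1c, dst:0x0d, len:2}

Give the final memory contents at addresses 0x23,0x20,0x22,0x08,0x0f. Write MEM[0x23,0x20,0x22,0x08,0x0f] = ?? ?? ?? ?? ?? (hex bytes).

MEM[0x23,0x20,0x22,0x08,0x0f] = a6 31 6b 9f 65

#0 dst[0x20+5] := {0x31,0x54,0x6b,0xa6,0x2f}
#1 dst[0x0a+7] := {0x24,0x72,0xca,0x48,0x9f,0x65,0xc7}
#2 dst[0x04+5] := {0x24,0x72,0xca,0x48,0x9f}
#3 dst[0x0d+2] := {0x42,0x43}
query mem[0x23]=0xa6, mem[0x20]=0x31, mem[0x22]=0x6b, mem[0x08]=0x9f, mem[0x0f]=0x65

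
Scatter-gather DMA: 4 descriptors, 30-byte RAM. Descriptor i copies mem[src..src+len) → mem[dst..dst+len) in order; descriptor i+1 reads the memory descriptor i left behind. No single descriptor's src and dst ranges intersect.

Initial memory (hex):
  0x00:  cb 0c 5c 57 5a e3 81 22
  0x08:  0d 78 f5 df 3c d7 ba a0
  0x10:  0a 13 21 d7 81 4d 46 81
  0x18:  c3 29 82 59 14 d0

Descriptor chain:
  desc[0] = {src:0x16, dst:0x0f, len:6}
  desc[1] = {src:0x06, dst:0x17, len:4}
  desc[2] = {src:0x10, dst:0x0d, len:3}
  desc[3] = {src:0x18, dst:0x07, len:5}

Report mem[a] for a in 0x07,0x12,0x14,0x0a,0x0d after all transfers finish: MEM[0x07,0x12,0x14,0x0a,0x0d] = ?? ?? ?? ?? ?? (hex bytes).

MEM[0x07,0x12,0x14,0x0a,0x0d] = 22 29 59 59 81

#0 dst[0x0f+6] := {0x46,0x81,0xc3,0x29,0x82,0x59}
#1 dst[0x17+4] := {0x81,0x22,0x0d,0x78}
#2 dst[0x0d+3] := {0x81,0xc3,0x29}
#3 dst[0x07+5] := {0x22,0x0d,0x78,0x59,0x14}
query mem[0x07]=0x22, mem[0x12]=0x29, mem[0x14]=0x59, mem[0x0a]=0x59, mem[0x0d]=0x81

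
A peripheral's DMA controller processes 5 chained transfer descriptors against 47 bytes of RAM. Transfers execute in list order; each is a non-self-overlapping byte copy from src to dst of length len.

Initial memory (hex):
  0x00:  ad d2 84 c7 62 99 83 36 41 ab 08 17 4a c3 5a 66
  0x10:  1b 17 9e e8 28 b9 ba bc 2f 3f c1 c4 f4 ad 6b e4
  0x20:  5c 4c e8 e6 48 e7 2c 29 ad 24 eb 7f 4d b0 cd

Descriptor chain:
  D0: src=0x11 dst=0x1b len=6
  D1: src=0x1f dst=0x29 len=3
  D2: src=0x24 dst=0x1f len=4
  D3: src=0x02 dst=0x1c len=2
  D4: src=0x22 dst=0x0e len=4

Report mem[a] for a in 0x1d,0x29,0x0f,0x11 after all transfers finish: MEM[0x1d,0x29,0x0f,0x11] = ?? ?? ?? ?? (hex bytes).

MEM[0x1d,0x29,0x0f,0x11] = c7 b9 e6 e7

#0 dst[0x1b+6] := {0x17,0x9e,0xe8,0x28,0xb9,0xba}
#1 dst[0x29+3] := {0xb9,0xba,0x4c}
#2 dst[0x1f+4] := {0x48,0xe7,0x2c,0x29}
#3 dst[0x1c+2] := {0x84,0xc7}
#4 dst[0x0e+4] := {0x29,0xe6,0x48,0xe7}
query mem[0x1d]=0xc7, mem[0x29]=0xb9, mem[0x0f]=0xe6, mem[0x11]=0xe7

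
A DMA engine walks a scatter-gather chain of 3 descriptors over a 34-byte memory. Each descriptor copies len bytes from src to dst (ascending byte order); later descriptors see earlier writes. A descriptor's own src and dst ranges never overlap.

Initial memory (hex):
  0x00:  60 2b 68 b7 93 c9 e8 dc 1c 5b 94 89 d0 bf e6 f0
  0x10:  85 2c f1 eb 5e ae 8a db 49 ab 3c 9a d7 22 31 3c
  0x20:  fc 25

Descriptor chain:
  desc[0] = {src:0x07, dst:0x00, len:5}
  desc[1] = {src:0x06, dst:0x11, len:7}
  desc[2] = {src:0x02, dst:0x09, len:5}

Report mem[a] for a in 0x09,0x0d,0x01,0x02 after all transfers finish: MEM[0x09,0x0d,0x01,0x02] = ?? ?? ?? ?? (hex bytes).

#0 dst[0x00+5] := {0xdc,0x1c,0x5b,0x94,0x89}
#1 dst[0x11+7] := {0xe8,0xdc,0x1c,0x5b,0x94,0x89,0xd0}
#2 dst[0x09+5] := {0x5b,0x94,0x89,0xc9,0xe8}
query mem[0x09]=0x5b, mem[0x0d]=0xe8, mem[0x01]=0x1c, mem[0x02]=0x5b

MEM[0x09,0x0d,0x01,0x02] = 5b e8 1c 5b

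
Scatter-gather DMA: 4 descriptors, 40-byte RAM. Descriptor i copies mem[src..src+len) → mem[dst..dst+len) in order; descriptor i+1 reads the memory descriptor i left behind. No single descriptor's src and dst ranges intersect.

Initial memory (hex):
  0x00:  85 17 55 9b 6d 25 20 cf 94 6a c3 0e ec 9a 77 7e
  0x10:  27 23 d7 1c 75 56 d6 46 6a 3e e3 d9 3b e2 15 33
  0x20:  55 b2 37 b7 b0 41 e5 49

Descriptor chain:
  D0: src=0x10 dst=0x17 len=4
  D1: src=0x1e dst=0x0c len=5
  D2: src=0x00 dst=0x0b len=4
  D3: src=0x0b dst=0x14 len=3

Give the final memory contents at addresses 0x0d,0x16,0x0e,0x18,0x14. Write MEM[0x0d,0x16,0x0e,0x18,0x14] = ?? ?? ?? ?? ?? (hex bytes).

MEM[0x0d,0x16,0x0e,0x18,0x14] = 55 55 9b 23 85

  after D0: wrote 4B at 0x17 = 2723d71c
  after D1: wrote 5B at 0x0c = 153355b237
  after D2: wrote 4B at 0x0b = 8517559b
  after D3: wrote 3B at 0x14 = 851755
query mem[0x0d]=0x55, mem[0x16]=0x55, mem[0x0e]=0x9b, mem[0x18]=0x23, mem[0x14]=0x85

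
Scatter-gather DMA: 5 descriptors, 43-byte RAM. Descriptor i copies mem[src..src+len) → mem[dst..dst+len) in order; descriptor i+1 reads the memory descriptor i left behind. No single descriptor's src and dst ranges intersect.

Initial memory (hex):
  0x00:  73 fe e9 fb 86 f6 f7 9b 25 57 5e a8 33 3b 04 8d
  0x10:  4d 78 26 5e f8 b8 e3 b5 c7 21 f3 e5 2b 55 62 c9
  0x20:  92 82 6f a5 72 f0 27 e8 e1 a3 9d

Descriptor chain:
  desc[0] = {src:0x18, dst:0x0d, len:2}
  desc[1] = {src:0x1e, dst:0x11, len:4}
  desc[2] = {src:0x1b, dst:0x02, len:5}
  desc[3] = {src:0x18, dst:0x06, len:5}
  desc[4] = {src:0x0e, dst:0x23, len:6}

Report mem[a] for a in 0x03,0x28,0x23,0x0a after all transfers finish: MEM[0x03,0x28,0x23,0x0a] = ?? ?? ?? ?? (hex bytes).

MEM[0x03,0x28,0x23,0x0a] = 2b 92 21 2b

#0 dst[0x0d+2] := {0xc7,0x21}
#1 dst[0x11+4] := {0x62,0xc9,0x92,0x82}
#2 dst[0x02+5] := {0xe5,0x2b,0x55,0x62,0xc9}
#3 dst[0x06+5] := {0xc7,0x21,0xf3,0xe5,0x2b}
#4 dst[0x23+6] := {0x21,0x8d,0x4d,0x62,0xc9,0x92}
query mem[0x03]=0x2b, mem[0x28]=0x92, mem[0x23]=0x21, mem[0x0a]=0x2b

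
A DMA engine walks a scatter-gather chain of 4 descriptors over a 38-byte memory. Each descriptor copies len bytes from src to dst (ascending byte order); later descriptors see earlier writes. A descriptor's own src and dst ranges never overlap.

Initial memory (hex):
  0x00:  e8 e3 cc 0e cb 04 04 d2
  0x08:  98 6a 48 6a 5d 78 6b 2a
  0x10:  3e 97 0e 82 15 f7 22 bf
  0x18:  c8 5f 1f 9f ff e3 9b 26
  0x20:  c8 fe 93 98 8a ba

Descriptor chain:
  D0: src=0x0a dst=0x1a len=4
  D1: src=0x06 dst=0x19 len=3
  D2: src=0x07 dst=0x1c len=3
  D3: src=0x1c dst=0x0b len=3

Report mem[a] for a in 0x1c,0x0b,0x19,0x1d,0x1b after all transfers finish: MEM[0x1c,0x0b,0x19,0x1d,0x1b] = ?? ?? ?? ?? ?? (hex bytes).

MEM[0x1c,0x0b,0x19,0x1d,0x1b] = d2 d2 04 98 98

  after D0: wrote 4B at 0x1a = 486a5d78
  after D1: wrote 3B at 0x19 = 04d298
  after D2: wrote 3B at 0x1c = d2986a
  after D3: wrote 3B at 0x0b = d2986a
query mem[0x1c]=0xd2, mem[0x0b]=0xd2, mem[0x19]=0x04, mem[0x1d]=0x98, mem[0x1b]=0x98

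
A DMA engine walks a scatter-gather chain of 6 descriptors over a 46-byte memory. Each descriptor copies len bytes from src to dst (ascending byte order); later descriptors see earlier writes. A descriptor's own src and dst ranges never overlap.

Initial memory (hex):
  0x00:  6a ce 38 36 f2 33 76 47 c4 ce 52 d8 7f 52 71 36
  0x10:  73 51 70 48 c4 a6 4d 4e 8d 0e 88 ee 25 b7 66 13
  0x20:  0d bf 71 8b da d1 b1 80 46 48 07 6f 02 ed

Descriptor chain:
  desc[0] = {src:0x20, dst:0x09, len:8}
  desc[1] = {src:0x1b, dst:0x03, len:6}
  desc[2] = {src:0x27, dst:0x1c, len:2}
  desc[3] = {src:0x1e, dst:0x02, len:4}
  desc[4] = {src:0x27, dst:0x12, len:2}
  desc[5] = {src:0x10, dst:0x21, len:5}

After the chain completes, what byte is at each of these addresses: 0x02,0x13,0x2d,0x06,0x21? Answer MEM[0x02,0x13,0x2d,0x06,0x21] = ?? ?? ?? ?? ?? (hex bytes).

D0: mem[0x09..0x10] <- [0d bf 71 8b da d1 b1 80]
D1: mem[0x03..0x08] <- [ee 25 b7 66 13 0d]
D2: mem[0x1c..0x1d] <- [80 46]
D3: mem[0x02..0x05] <- [66 13 0d bf]
D4: mem[0x12..0x13] <- [80 46]
D5: mem[0x21..0x25] <- [80 51 80 46 c4]
query mem[0x02]=0x66, mem[0x13]=0x46, mem[0x2d]=0xed, mem[0x06]=0x66, mem[0x21]=0x80

MEM[0x02,0x13,0x2d,0x06,0x21] = 66 46 ed 66 80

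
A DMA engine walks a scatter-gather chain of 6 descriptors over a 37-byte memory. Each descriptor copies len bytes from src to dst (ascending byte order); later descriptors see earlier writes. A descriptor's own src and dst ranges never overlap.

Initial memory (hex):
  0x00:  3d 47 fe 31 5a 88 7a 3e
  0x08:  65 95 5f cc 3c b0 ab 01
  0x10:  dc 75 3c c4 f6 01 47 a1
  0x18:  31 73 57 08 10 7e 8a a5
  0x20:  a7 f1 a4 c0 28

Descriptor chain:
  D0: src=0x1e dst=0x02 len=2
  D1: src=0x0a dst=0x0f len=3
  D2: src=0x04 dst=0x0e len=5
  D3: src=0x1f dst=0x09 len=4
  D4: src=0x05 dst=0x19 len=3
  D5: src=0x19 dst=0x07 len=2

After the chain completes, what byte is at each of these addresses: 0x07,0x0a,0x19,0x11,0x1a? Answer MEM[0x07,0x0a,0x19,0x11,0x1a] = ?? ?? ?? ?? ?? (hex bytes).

MEM[0x07,0x0a,0x19,0x11,0x1a] = 88 a7 88 3e 7a

#0 dst[0x02+2] := {0x8a,0xa5}
#1 dst[0x0f+3] := {0x5f,0xcc,0x3c}
#2 dst[0x0e+5] := {0x5a,0x88,0x7a,0x3e,0x65}
#3 dst[0x09+4] := {0xa5,0xa7,0xf1,0xa4}
#4 dst[0x19+3] := {0x88,0x7a,0x3e}
#5 dst[0x07+2] := {0x88,0x7a}
query mem[0x07]=0x88, mem[0x0a]=0xa7, mem[0x19]=0x88, mem[0x11]=0x3e, mem[0x1a]=0x7a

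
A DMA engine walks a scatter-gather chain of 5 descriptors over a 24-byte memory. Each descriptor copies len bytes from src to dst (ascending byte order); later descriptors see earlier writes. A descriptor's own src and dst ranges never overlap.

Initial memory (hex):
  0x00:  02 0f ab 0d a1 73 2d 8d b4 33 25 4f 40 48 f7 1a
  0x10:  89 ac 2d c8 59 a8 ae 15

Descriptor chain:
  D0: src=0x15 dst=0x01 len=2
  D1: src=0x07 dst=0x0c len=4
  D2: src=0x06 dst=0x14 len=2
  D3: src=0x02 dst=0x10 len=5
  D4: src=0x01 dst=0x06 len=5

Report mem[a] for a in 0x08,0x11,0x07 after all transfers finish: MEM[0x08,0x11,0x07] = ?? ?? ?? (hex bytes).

MEM[0x08,0x11,0x07] = 0d 0d ae

#0 dst[0x01+2] := {0xa8,0xae}
#1 dst[0x0c+4] := {0x8d,0xb4,0x33,0x25}
#2 dst[0x14+2] := {0x2d,0x8d}
#3 dst[0x10+5] := {0xae,0x0d,0xa1,0x73,0x2d}
#4 dst[0x06+5] := {0xa8,0xae,0x0d,0xa1,0x73}
query mem[0x08]=0x0d, mem[0x11]=0x0d, mem[0x07]=0xae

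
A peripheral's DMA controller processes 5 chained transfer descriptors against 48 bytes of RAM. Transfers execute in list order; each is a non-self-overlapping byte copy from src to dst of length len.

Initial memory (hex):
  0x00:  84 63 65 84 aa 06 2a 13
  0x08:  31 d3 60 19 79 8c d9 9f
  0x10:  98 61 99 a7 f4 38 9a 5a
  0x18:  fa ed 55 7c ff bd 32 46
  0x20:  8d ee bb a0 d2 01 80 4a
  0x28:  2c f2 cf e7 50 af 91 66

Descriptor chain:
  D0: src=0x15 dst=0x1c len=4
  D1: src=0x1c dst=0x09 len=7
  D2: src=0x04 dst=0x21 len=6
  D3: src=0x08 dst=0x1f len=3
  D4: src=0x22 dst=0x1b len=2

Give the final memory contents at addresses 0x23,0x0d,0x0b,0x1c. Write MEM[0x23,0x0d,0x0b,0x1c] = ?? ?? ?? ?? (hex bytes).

  after D0: wrote 4B at 0x1c = 389a5afa
  after D1: wrote 7B at 0x09 = 389a5afa8deebb
  after D2: wrote 6B at 0x21 = aa062a133138
  after D3: wrote 3B at 0x1f = 31389a
  after D4: wrote 2B at 0x1b = 062a
query mem[0x23]=0x2a, mem[0x0d]=0x8d, mem[0x0b]=0x5a, mem[0x1c]=0x2a

MEM[0x23,0x0d,0x0b,0x1c] = 2a 8d 5a 2a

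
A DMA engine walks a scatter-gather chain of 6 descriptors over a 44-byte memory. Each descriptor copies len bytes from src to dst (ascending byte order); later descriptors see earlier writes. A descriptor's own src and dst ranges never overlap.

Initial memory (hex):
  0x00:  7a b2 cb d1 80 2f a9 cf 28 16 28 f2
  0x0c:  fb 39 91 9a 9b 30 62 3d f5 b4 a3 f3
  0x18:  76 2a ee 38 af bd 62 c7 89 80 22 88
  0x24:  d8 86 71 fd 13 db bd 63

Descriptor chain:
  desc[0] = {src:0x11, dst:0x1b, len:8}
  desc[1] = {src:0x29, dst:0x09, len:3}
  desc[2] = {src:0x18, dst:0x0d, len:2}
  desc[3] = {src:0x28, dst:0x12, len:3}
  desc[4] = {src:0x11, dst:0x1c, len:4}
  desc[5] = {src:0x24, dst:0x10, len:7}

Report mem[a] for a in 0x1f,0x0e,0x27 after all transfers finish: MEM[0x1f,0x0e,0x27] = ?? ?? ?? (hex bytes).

MEM[0x1f,0x0e,0x27] = bd 2a fd

#0 dst[0x1b+8] := {0x30,0x62,0x3d,0xf5,0xb4,0xa3,0xf3,0x76}
#1 dst[0x09+3] := {0xdb,0xbd,0x63}
#2 dst[0x0d+2] := {0x76,0x2a}
#3 dst[0x12+3] := {0x13,0xdb,0xbd}
#4 dst[0x1c+4] := {0x30,0x13,0xdb,0xbd}
#5 dst[0x10+7] := {0xd8,0x86,0x71,0xfd,0x13,0xdb,0xbd}
query mem[0x1f]=0xbd, mem[0x0e]=0x2a, mem[0x27]=0xfd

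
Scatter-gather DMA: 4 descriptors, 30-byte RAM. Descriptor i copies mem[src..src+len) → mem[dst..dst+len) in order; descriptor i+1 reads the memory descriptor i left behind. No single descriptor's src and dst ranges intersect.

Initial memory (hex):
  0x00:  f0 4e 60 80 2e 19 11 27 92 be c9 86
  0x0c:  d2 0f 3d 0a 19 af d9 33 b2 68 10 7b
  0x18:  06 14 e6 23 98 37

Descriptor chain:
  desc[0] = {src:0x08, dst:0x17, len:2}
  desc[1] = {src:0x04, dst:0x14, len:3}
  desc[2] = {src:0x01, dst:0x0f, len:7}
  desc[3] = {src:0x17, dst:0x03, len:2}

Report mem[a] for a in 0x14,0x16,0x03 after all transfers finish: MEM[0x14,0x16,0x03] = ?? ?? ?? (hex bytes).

  after D0: wrote 2B at 0x17 = 92be
  after D1: wrote 3B at 0x14 = 2e1911
  after D2: wrote 7B at 0x0f = 4e60802e191127
  after D3: wrote 2B at 0x03 = 92be
query mem[0x14]=0x11, mem[0x16]=0x11, mem[0x03]=0x92

MEM[0x14,0x16,0x03] = 11 11 92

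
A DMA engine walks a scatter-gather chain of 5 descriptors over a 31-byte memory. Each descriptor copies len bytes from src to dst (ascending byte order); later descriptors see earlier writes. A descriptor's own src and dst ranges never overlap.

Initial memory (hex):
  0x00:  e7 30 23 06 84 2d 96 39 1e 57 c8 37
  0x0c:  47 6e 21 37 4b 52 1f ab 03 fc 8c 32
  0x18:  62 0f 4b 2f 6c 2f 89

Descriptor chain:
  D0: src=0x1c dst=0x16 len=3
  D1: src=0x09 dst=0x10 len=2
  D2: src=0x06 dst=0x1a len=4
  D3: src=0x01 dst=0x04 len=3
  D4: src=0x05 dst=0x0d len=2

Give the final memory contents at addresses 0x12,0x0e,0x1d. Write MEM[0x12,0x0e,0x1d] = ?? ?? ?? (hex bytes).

MEM[0x12,0x0e,0x1d] = 1f 06 57

D0: mem[0x16..0x18] <- [6c 2f 89]
D1: mem[0x10..0x11] <- [57 c8]
D2: mem[0x1a..0x1d] <- [96 39 1e 57]
D3: mem[0x04..0x06] <- [30 23 06]
D4: mem[0x0d..0x0e] <- [23 06]
query mem[0x12]=0x1f, mem[0x0e]=0x06, mem[0x1d]=0x57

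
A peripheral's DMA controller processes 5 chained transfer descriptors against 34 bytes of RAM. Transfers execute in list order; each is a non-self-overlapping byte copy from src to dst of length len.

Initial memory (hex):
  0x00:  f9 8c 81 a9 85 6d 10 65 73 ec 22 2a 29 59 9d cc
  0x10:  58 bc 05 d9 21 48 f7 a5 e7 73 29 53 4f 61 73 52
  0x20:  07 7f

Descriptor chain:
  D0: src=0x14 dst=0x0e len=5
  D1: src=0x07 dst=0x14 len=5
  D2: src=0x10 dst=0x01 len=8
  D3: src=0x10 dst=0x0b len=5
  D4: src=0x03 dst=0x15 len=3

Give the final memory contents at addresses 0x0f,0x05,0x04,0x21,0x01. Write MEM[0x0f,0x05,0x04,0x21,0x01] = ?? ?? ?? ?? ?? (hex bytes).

MEM[0x0f,0x05,0x04,0x21,0x01] = 65 65 d9 7f f7

D0: mem[0x0e..0x12] <- [21 48 f7 a5 e7]
D1: mem[0x14..0x18] <- [65 73 ec 22 2a]
D2: mem[0x01..0x08] <- [f7 a5 e7 d9 65 73 ec 22]
D3: mem[0x0b..0x0f] <- [f7 a5 e7 d9 65]
D4: mem[0x15..0x17] <- [e7 d9 65]
query mem[0x0f]=0x65, mem[0x05]=0x65, mem[0x04]=0xd9, mem[0x21]=0x7f, mem[0x01]=0xf7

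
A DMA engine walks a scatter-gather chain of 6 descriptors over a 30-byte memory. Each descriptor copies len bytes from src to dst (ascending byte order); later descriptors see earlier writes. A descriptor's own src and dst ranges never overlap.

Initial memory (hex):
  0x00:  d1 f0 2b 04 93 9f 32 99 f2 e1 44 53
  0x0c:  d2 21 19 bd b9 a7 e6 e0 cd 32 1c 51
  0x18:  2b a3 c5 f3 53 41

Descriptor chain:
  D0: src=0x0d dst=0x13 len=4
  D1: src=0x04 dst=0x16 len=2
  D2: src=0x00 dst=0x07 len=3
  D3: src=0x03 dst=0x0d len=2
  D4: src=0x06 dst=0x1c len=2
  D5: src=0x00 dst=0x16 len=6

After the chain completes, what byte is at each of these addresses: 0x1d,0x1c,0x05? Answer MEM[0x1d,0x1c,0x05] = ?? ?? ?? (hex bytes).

[0] 0x0d->0x13 len=4 : 21 19 bd b9
[1] 0x04->0x16 len=2 : 93 9f
[2] 0x00->0x07 len=3 : d1 f0 2b
[3] 0x03->0x0d len=2 : 04 93
[4] 0x06->0x1c len=2 : 32 d1
[5] 0x00->0x16 len=6 : d1 f0 2b 04 93 9f
query mem[0x1d]=0xd1, mem[0x1c]=0x32, mem[0x05]=0x9f

MEM[0x1d,0x1c,0x05] = d1 32 9f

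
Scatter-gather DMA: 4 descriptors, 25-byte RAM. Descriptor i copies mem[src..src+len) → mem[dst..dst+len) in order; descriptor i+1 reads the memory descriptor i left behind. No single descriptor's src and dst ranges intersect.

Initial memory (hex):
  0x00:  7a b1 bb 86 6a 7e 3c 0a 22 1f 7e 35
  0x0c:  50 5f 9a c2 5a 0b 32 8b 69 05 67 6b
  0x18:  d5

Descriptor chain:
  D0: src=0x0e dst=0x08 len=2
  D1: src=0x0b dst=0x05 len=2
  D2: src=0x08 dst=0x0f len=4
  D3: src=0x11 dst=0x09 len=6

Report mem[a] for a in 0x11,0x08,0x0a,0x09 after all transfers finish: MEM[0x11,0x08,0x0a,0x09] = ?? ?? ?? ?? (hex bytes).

[0] 0x0e->0x08 len=2 : 9a c2
[1] 0x0b->0x05 len=2 : 35 50
[2] 0x08->0x0f len=4 : 9a c2 7e 35
[3] 0x11->0x09 len=6 : 7e 35 8b 69 05 67
query mem[0x11]=0x7e, mem[0x08]=0x9a, mem[0x0a]=0x35, mem[0x09]=0x7e

MEM[0x11,0x08,0x0a,0x09] = 7e 9a 35 7e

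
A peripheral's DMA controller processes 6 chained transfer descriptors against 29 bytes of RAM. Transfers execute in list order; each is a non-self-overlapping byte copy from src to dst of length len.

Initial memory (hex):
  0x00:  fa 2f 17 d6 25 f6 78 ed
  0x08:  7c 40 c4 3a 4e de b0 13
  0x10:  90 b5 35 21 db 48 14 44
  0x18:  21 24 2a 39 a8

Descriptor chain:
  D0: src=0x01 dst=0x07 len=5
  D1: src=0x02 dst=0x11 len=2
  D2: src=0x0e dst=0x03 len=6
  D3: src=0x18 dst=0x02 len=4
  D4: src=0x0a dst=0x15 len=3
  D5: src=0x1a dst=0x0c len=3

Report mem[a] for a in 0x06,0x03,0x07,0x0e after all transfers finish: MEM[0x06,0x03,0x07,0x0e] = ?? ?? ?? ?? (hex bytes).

MEM[0x06,0x03,0x07,0x0e] = 17 24 d6 a8

#0 dst[0x07+5] := {0x2f,0x17,0xd6,0x25,0xf6}
#1 dst[0x11+2] := {0x17,0xd6}
#2 dst[0x03+6] := {0xb0,0x13,0x90,0x17,0xd6,0x21}
#3 dst[0x02+4] := {0x21,0x24,0x2a,0x39}
#4 dst[0x15+3] := {0x25,0xf6,0x4e}
#5 dst[0x0c+3] := {0x2a,0x39,0xa8}
query mem[0x06]=0x17, mem[0x03]=0x24, mem[0x07]=0xd6, mem[0x0e]=0xa8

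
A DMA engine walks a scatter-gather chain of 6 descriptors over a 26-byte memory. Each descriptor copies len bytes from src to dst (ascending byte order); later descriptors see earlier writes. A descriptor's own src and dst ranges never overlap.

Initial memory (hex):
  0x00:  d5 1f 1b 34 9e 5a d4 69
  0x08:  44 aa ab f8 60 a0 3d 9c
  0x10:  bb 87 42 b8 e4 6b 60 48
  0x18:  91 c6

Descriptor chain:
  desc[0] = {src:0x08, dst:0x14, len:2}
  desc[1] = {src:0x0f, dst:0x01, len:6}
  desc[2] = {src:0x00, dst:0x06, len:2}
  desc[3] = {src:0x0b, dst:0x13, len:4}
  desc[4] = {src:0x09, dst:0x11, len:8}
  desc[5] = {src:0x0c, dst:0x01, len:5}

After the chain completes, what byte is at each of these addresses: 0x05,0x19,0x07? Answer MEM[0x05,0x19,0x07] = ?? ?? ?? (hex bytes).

D0: mem[0x14..0x15] <- [44 aa]
D1: mem[0x01..0x06] <- [9c bb 87 42 b8 44]
D2: mem[0x06..0x07] <- [d5 9c]
D3: mem[0x13..0x16] <- [f8 60 a0 3d]
D4: mem[0x11..0x18] <- [aa ab f8 60 a0 3d 9c bb]
D5: mem[0x01..0x05] <- [60 a0 3d 9c bb]
query mem[0x05]=0xbb, mem[0x19]=0xc6, mem[0x07]=0x9c

MEM[0x05,0x19,0x07] = bb c6 9c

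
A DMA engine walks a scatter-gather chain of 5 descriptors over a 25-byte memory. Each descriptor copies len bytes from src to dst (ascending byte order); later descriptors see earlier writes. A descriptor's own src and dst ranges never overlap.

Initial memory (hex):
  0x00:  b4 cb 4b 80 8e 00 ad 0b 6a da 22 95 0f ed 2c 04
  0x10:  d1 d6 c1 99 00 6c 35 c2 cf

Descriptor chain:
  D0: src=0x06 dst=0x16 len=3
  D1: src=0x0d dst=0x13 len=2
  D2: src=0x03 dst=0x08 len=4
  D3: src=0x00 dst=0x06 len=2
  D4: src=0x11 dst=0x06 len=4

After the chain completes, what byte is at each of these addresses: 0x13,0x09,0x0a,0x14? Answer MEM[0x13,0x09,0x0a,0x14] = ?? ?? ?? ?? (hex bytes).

D0: mem[0x16..0x18] <- [ad 0b 6a]
D1: mem[0x13..0x14] <- [ed 2c]
D2: mem[0x08..0x0b] <- [80 8e 00 ad]
D3: mem[0x06..0x07] <- [b4 cb]
D4: mem[0x06..0x09] <- [d6 c1 ed 2c]
query mem[0x13]=0xed, mem[0x09]=0x2c, mem[0x0a]=0x00, mem[0x14]=0x2c

MEM[0x13,0x09,0x0a,0x14] = ed 2c 00 2c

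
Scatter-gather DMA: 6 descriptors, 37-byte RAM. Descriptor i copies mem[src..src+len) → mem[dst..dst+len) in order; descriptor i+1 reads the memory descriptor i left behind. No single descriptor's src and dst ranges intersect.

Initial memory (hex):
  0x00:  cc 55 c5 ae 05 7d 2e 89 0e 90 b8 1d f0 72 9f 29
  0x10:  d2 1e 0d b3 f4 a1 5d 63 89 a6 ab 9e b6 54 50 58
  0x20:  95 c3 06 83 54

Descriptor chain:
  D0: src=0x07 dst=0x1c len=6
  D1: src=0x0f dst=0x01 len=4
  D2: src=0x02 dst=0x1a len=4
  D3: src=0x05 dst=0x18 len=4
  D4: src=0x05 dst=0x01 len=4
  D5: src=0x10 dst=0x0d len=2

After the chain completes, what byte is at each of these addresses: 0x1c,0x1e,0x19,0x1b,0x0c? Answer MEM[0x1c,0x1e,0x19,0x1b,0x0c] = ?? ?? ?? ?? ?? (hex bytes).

  after D0: wrote 6B at 0x1c = 890e90b81df0
  after D1: wrote 4B at 0x01 = 29d21e0d
  after D2: wrote 4B at 0x1a = d21e0d7d
  after D3: wrote 4B at 0x18 = 7d2e890e
  after D4: wrote 4B at 0x01 = 7d2e890e
  after D5: wrote 2B at 0x0d = d21e
query mem[0x1c]=0x0d, mem[0x1e]=0x90, mem[0x19]=0x2e, mem[0x1b]=0x0e, mem[0x0c]=0xf0

MEM[0x1c,0x1e,0x19,0x1b,0x0c] = 0d 90 2e 0e f0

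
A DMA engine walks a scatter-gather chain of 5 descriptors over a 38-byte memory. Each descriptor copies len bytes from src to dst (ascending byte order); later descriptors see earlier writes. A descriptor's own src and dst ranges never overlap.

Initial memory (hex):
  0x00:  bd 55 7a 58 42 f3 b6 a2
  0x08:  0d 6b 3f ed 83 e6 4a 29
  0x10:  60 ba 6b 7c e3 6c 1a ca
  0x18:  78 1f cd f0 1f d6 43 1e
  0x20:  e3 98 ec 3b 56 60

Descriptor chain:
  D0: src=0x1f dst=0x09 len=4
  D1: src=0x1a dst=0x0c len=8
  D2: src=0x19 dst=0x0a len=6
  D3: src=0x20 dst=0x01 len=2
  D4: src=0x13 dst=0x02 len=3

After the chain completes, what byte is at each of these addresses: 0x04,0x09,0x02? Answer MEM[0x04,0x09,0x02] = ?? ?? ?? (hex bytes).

[0] 0x1f->0x09 len=4 : 1e e3 98 ec
[1] 0x1a->0x0c len=8 : cd f0 1f d6 43 1e e3 98
[2] 0x19->0x0a len=6 : 1f cd f0 1f d6 43
[3] 0x20->0x01 len=2 : e3 98
[4] 0x13->0x02 len=3 : 98 e3 6c
query mem[0x04]=0x6c, mem[0x09]=0x1e, mem[0x02]=0x98

MEM[0x04,0x09,0x02] = 6c 1e 98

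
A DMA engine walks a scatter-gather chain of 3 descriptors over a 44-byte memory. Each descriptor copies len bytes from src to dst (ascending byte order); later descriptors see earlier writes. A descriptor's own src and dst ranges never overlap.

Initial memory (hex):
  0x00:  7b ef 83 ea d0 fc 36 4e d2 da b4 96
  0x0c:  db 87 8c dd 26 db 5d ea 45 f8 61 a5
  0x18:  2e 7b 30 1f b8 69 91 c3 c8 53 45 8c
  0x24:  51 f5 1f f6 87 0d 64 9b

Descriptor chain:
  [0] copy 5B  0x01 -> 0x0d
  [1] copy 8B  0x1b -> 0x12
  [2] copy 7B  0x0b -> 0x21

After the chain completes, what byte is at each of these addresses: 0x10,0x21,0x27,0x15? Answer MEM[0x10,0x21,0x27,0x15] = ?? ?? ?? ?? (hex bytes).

MEM[0x10,0x21,0x27,0x15] = d0 96 fc 91

[0] 0x01->0x0d len=5 : ef 83 ea d0 fc
[1] 0x1b->0x12 len=8 : 1f b8 69 91 c3 c8 53 45
[2] 0x0b->0x21 len=7 : 96 db ef 83 ea d0 fc
query mem[0x10]=0xd0, mem[0x21]=0x96, mem[0x27]=0xfc, mem[0x15]=0x91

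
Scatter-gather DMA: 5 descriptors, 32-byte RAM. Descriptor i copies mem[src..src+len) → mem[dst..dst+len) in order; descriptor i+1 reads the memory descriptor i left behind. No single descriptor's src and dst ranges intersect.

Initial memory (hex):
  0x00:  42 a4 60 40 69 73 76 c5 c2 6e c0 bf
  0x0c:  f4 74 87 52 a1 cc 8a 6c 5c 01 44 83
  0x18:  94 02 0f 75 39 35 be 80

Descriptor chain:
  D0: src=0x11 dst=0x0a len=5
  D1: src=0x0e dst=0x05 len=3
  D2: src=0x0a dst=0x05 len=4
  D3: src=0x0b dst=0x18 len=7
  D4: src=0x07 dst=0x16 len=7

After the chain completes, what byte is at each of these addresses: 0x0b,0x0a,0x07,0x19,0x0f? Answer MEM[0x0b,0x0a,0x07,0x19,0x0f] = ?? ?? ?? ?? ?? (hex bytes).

[0] 0x11->0x0a len=5 : cc 8a 6c 5c 01
[1] 0x0e->0x05 len=3 : 01 52 a1
[2] 0x0a->0x05 len=4 : cc 8a 6c 5c
[3] 0x0b->0x18 len=7 : 8a 6c 5c 01 52 a1 cc
[4] 0x07->0x16 len=7 : 6c 5c 6e cc 8a 6c 5c
query mem[0x0b]=0x8a, mem[0x0a]=0xcc, mem[0x07]=0x6c, mem[0x19]=0xcc, mem[0x0f]=0x52

MEM[0x0b,0x0a,0x07,0x19,0x0f] = 8a cc 6c cc 52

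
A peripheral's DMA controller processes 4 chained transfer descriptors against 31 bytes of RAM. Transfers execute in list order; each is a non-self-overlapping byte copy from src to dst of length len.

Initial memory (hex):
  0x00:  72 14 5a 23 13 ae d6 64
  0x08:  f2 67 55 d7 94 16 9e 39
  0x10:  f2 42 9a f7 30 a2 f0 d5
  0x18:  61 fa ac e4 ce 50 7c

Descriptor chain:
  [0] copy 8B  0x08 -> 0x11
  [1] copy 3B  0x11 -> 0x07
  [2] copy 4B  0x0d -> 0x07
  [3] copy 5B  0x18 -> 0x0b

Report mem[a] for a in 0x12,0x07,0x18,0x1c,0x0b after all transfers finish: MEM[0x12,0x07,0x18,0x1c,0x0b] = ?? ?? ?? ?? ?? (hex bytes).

MEM[0x12,0x07,0x18,0x1c,0x0b] = 67 16 39 ce 39

  after D0: wrote 8B at 0x11 = f26755d794169e39
  after D1: wrote 3B at 0x07 = f26755
  after D2: wrote 4B at 0x07 = 169e39f2
  after D3: wrote 5B at 0x0b = 39faace4ce
query mem[0x12]=0x67, mem[0x07]=0x16, mem[0x18]=0x39, mem[0x1c]=0xce, mem[0x0b]=0x39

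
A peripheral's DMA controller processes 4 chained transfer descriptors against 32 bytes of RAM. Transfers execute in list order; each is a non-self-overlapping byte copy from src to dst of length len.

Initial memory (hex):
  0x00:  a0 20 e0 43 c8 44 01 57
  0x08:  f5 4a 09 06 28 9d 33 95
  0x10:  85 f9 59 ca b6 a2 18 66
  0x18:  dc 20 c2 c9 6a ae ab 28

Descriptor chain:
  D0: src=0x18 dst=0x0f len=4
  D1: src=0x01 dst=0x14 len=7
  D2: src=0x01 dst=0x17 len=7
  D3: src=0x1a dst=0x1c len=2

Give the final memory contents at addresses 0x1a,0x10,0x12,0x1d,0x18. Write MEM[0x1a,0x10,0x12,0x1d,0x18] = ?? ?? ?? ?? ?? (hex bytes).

[0] 0x18->0x0f len=4 : dc 20 c2 c9
[1] 0x01->0x14 len=7 : 20 e0 43 c8 44 01 57
[2] 0x01->0x17 len=7 : 20 e0 43 c8 44 01 57
[3] 0x1a->0x1c len=2 : c8 44
query mem[0x1a]=0xc8, mem[0x10]=0x20, mem[0x12]=0xc9, mem[0x1d]=0x44, mem[0x18]=0xe0

MEM[0x1a,0x10,0x12,0x1d,0x18] = c8 20 c9 44 e0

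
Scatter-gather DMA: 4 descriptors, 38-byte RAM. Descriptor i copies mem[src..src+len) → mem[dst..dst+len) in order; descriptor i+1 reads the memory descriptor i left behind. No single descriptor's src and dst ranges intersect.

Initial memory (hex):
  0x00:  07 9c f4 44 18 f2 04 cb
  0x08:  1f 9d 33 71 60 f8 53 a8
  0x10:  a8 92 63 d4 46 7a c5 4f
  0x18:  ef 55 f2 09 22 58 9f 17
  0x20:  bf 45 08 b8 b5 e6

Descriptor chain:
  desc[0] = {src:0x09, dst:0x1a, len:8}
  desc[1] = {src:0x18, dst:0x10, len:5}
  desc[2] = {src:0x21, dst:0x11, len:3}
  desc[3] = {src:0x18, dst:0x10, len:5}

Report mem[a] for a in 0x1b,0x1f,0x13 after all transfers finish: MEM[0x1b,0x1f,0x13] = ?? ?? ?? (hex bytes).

MEM[0x1b,0x1f,0x13] = 33 53 33

[0] 0x09->0x1a len=8 : 9d 33 71 60 f8 53 a8 a8
[1] 0x18->0x10 len=5 : ef 55 9d 33 71
[2] 0x21->0x11 len=3 : a8 08 b8
[3] 0x18->0x10 len=5 : ef 55 9d 33 71
query mem[0x1b]=0x33, mem[0x1f]=0x53, mem[0x13]=0x33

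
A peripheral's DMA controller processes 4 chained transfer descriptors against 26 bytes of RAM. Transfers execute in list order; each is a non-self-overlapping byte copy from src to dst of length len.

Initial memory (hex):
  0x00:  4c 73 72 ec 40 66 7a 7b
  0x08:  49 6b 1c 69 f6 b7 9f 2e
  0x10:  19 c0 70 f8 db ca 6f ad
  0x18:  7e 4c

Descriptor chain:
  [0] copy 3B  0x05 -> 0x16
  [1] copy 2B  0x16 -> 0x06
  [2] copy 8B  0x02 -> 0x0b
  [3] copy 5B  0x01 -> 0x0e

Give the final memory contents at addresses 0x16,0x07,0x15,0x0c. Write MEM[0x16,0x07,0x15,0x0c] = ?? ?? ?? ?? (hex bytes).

  after D0: wrote 3B at 0x16 = 667a7b
  after D1: wrote 2B at 0x06 = 667a
  after D2: wrote 8B at 0x0b = 72ec4066667a496b
  after D3: wrote 5B at 0x0e = 7372ec4066
query mem[0x16]=0x66, mem[0x07]=0x7a, mem[0x15]=0xca, mem[0x0c]=0xec

MEM[0x16,0x07,0x15,0x0c] = 66 7a ca ec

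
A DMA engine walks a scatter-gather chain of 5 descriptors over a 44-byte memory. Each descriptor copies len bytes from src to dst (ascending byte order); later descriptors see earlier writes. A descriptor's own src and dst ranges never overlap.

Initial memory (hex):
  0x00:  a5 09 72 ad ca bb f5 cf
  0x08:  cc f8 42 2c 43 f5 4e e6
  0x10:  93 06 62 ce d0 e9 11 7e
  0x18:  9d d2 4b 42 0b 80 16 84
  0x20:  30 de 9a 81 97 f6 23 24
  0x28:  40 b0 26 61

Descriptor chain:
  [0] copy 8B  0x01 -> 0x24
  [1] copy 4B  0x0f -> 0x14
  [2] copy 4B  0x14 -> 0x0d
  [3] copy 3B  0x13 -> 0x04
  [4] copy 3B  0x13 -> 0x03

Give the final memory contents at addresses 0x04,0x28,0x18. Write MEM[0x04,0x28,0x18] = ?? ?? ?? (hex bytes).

D0: mem[0x24..0x2b] <- [09 72 ad ca bb f5 cf cc]
D1: mem[0x14..0x17] <- [e6 93 06 62]
D2: mem[0x0d..0x10] <- [e6 93 06 62]
D3: mem[0x04..0x06] <- [ce e6 93]
D4: mem[0x03..0x05] <- [ce e6 93]
query mem[0x04]=0xe6, mem[0x28]=0xbb, mem[0x18]=0x9d

MEM[0x04,0x28,0x18] = e6 bb 9d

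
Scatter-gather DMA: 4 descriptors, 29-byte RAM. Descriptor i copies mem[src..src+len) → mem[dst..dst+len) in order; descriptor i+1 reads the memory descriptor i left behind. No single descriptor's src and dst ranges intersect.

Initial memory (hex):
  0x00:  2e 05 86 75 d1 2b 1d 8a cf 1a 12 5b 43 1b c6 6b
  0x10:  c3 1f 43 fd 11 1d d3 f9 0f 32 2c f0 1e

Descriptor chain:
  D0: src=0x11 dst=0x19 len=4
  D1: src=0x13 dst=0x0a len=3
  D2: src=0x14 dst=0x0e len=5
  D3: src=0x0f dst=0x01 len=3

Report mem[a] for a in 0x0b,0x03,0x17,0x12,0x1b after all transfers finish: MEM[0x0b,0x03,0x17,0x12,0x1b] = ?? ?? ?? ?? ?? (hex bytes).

D0: mem[0x19..0x1c] <- [1f 43 fd 11]
D1: mem[0x0a..0x0c] <- [fd 11 1d]
D2: mem[0x0e..0x12] <- [11 1d d3 f9 0f]
D3: mem[0x01..0x03] <- [1d d3 f9]
query mem[0x0b]=0x11, mem[0x03]=0xf9, mem[0x17]=0xf9, mem[0x12]=0x0f, mem[0x1b]=0xfd

MEM[0x0b,0x03,0x17,0x12,0x1b] = 11 f9 f9 0f fd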